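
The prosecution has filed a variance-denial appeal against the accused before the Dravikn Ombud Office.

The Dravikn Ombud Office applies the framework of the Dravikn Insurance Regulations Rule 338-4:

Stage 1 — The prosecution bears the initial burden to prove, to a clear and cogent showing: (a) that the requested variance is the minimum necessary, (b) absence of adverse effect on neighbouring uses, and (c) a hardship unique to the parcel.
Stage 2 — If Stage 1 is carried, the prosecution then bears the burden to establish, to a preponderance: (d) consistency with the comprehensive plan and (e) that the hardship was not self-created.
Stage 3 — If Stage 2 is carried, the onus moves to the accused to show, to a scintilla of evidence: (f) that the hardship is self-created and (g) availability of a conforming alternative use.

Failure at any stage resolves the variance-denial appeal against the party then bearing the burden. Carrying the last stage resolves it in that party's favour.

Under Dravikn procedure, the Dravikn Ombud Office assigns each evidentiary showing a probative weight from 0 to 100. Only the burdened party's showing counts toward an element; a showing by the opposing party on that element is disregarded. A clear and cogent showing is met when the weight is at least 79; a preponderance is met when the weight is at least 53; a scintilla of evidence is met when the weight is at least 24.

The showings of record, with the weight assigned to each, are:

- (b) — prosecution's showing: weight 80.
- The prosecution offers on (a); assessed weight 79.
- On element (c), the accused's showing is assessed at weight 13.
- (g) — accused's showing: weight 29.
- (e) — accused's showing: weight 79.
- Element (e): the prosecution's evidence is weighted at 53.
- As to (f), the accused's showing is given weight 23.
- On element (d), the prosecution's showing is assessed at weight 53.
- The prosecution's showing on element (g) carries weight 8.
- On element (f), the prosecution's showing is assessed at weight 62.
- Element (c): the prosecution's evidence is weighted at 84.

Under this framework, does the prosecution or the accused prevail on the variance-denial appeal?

Stage 1 — burden on prosecution; standard: a clear and cogent showing (weight is at least 79).
    (a): 79 ≥ 79 [met]
    (b): 80 ≥ 79 [met]
    (c): 84 (accused's 13 disregarded) ≥ 79 [met]
  Stage 1 carried; the burden remains with the prosecution.
Stage 2 — burden on prosecution; standard: a preponderance (weight is at least 53).
    (d): 53 ≥ 53 [met]
    (e): 53 (accused's 79 disregarded) ≥ 53 [met]
  The prosecution carries Stage 2; the accused now bears the burden.
Stage 3 — burden on accused; standard: a scintilla of evidence (weight is at least 24).
    (f): 23 (prosecution's 62 disregarded) < 24 [not met]
    (g): 29 (prosecution's 8 disregarded) ≥ 24 [met]
  Not every element is met, so the accused fails to carry Stage 3.
The analysis ends at Stage 3; the prosecution prevails.

prosecution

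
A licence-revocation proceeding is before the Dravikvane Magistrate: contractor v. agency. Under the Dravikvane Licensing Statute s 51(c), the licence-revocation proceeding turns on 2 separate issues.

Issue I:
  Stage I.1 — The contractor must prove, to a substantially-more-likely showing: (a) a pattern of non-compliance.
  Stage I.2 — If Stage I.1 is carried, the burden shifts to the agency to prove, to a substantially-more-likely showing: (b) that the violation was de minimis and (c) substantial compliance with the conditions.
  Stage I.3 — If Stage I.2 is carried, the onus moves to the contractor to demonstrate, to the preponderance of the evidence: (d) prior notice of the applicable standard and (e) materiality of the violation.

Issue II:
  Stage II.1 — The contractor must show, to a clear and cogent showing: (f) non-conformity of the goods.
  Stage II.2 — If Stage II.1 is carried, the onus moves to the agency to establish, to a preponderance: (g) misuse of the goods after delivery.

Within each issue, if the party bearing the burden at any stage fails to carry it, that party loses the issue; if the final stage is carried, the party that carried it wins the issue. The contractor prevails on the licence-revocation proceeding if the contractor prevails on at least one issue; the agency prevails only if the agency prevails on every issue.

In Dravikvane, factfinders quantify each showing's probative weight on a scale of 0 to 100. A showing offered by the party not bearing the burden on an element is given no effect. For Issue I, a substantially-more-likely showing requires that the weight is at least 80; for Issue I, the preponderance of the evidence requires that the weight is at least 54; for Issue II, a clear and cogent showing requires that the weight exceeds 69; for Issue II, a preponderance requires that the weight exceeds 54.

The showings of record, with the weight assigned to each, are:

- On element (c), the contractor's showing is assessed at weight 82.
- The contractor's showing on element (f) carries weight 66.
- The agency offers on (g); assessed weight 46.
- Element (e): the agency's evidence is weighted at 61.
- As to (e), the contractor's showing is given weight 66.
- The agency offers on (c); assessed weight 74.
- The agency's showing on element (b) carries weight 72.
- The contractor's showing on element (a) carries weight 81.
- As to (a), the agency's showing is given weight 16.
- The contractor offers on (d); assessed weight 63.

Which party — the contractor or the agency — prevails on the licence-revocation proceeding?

— Issue I —
Stage I.1 — burden on contractor; standard: a substantially-more-likely showing (weight is at least 80).
    (a): 81 (agency's 16 disregarded) ≥ 80 [met]
  Stage I.1 carried; the burden shifts to the agency.
Stage I.2 — burden on agency; standard: a substantially-more-likely showing (weight is at least 80).
    (b): 72 < 80 [not met]
    (c): 74 (contractor's 82 disregarded) < 80 [not met]
  The agency does not carry Stage I.2.
So the contractor prevails on this issue.
— Issue II —
Stage II.1 (contractor, a clear and cogent showing, weight exceeds 69): (f) 66 ≤ 69 — fails.
  The contractor does not carry Stage II.1.
The analysis ends at Stage II.1; the agency prevails on this issue.
Per-issue: Issue I → contractor; Issue II → agency. The contractor must prevail on at least one issue; overall, the contractor prevails.

contractor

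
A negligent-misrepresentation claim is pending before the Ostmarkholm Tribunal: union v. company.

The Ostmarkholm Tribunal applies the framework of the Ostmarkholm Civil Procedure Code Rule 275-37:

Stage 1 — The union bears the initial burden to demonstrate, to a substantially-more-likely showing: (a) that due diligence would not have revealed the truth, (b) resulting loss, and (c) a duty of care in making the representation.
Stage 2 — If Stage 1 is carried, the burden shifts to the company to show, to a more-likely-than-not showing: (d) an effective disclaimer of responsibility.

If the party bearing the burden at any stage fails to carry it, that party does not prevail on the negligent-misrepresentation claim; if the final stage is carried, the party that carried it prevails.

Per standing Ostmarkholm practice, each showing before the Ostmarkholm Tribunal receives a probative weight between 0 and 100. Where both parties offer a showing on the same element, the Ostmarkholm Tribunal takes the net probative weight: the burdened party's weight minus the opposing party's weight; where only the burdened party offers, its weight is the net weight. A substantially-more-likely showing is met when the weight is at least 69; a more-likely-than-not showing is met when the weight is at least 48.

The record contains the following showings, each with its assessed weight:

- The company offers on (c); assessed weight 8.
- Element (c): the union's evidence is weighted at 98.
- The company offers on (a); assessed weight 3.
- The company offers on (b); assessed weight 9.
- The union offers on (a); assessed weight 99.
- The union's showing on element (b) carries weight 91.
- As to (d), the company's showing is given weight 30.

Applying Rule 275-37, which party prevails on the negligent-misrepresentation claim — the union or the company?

Stage 1 (union, a substantially-more-likely showing, weight is at least 69): (a) net 99−3=96 ≥ 69 — meets; (b) net 91−9=82 ≥ 69 — meets; (c) net 98−8=90 ≥ 69 — meets.
  Stage 1 is satisfied; the onus moves to the company.
Stage 2 (company, a more-likely-than-not showing, weight is at least 48): (d) 30 < 48 — fails.
  Stage 2 not carried; the company fails its burden.
The union prevails.

union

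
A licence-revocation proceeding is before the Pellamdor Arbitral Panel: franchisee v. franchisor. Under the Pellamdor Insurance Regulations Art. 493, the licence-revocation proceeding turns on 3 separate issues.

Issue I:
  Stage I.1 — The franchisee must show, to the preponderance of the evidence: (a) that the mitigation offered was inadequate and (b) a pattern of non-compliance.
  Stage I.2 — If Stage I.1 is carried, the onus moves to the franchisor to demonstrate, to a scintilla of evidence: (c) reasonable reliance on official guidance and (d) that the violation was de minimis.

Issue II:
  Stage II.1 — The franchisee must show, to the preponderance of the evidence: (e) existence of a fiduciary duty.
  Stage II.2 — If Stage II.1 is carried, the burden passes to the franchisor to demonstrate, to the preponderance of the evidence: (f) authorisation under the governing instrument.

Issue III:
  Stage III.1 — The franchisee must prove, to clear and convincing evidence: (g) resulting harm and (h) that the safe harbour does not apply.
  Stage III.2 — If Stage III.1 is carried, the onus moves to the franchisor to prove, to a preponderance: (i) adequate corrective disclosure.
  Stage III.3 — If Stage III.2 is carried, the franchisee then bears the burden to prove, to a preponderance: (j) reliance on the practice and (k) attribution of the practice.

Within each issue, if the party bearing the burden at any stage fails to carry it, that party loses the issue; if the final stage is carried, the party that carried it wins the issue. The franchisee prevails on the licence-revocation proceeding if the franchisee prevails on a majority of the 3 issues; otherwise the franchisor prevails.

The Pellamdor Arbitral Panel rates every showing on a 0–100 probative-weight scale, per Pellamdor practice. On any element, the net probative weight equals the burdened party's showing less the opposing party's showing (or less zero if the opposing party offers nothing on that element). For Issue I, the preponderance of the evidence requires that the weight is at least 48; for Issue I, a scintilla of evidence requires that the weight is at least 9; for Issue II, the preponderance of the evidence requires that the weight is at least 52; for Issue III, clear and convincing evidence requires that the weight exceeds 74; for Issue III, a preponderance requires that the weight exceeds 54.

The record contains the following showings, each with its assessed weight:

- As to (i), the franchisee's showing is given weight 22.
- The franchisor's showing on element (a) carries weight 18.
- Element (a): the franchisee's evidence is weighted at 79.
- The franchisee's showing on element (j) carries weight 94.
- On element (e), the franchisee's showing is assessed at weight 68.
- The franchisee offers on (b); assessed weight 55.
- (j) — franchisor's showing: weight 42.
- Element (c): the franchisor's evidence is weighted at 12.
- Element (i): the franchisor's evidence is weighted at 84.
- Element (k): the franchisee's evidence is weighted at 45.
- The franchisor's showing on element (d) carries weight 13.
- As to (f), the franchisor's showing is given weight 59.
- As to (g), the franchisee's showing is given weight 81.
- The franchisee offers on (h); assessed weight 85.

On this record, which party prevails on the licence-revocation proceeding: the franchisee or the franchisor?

— Issue I —
At Stage I.1 the franchisee must meet the preponderance of the evidence (weight is at least 48): on (a) the weight is 79 less the opposing 18 gives net 61, ≥ 48, so (a) meets the standard; on (b) the weight is 55, which does reach 48, so (b) meets the standard.
  Stage I.1 is satisfied; the onus moves to the franchisor.
At Stage I.2 the franchisor must meet a scintilla of evidence (weight is at least 9): on (c) the weight is 12, which does reach 9, so (c) meets the standard; on (d) the weight is 13, ≥ 9, so (d) meets the standard.
  All elements met at the final stage.
All stages carried — the franchisor prevails on this issue.
— Issue II —
Stage II.1 — burden on franchisee; standard: the preponderance of the evidence (weight is at least 52).
    (e): 68 ≥ 52 [met]
  All elements met. The burden passes to the franchisor.
Stage II.2 — burden on franchisor; standard: the preponderance of the evidence (weight is at least 52).
    (f): 59 ≥ 52 [met]
  All elements met at the final stage.
All stages carried — the franchisor prevails on this issue.
— Issue III —
Stage III.1 (franchisee, clear and convincing evidence, weight exceeds 74): (g) 81 > 74 — meets; (h) 85 > 74 — meets.
  The franchisee carries Stage III.1; the franchisor now bears the burden.
Stage III.2 (franchisor, a preponderance, weight exceeds 54): (i) net 84−22=62 > 54 — meets.
  Stage III.2 carried; the burden shifts to the franchisee.
Stage III.3 (franchisee, a preponderance, weight exceeds 54): (j) net 94−42=52 ≤ 54 — fails; (k) 45 ≤ 54 — fails.
  Stage III.3 not carried; the franchisee fails its burden.
The analysis ends at Stage III.3; the franchisor prevails on this issue.
Per-issue: Issue I → franchisor; Issue II → franchisor; Issue III → franchisor. The franchisee must prevail on a majority of issues; overall, the franchisor prevails.

franchisor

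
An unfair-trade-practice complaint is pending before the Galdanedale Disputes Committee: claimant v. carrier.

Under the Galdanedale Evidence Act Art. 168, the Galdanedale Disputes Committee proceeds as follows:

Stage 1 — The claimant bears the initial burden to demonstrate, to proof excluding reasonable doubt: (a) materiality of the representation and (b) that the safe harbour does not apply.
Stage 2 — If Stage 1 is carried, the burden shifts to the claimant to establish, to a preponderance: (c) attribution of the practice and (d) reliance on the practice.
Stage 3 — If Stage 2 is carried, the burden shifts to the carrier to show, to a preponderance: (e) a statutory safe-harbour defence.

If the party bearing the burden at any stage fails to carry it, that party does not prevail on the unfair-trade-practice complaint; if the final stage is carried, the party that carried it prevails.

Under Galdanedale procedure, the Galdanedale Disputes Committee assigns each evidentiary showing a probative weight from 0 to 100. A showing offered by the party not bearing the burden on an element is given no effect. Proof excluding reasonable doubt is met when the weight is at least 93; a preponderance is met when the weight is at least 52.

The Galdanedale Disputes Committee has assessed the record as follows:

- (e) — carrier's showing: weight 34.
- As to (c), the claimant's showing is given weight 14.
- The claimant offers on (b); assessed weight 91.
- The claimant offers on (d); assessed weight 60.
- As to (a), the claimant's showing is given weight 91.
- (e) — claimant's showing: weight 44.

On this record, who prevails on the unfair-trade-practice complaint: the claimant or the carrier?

At Stage 1 the claimant must meet proof excluding reasonable doubt (weight is at least 93): on (a) the weight is 91, which does not reach 93, so (a) does not meet the standard; on (b) the weight is 91, < 93, so (b) does not meet the standard.
  The claimant does not carry Stage 1.
The analysis ends at Stage 1; the carrier prevails.

carrier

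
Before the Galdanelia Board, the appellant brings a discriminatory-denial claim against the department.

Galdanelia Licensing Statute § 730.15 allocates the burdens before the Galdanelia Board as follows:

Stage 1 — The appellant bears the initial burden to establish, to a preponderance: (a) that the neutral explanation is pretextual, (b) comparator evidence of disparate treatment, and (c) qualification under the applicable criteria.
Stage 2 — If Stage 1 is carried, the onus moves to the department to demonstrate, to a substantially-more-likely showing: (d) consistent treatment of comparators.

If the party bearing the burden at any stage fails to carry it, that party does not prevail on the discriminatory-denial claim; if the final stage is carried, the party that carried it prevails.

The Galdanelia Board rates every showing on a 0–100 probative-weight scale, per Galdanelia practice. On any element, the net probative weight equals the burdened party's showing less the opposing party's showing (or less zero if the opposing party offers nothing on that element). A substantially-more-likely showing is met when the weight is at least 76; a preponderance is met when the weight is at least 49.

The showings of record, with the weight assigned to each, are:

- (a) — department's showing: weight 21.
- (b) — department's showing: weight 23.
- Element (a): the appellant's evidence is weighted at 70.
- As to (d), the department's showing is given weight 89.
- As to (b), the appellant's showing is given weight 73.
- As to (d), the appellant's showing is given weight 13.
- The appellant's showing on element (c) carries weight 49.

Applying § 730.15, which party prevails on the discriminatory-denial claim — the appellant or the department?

department

Stage 1 — burden on appellant; standard: a preponderance (weight is at least 49).
    (a): 70 − 21 = 49 ≥ 49 [met]
    (b): 73 − 23 = 50 ≥ 49 [met]
    (c): 49 ≥ 49 [met]
  Stage 1 carried; the burden shifts to the department.
Stage 2 — burden on department; standard: a substantially-more-likely showing (weight is at least 76).
    (d): 89 − 13 = 76 ≥ 76 [met]
  All elements met at the final stage.
With every stage satisfied, the department prevails.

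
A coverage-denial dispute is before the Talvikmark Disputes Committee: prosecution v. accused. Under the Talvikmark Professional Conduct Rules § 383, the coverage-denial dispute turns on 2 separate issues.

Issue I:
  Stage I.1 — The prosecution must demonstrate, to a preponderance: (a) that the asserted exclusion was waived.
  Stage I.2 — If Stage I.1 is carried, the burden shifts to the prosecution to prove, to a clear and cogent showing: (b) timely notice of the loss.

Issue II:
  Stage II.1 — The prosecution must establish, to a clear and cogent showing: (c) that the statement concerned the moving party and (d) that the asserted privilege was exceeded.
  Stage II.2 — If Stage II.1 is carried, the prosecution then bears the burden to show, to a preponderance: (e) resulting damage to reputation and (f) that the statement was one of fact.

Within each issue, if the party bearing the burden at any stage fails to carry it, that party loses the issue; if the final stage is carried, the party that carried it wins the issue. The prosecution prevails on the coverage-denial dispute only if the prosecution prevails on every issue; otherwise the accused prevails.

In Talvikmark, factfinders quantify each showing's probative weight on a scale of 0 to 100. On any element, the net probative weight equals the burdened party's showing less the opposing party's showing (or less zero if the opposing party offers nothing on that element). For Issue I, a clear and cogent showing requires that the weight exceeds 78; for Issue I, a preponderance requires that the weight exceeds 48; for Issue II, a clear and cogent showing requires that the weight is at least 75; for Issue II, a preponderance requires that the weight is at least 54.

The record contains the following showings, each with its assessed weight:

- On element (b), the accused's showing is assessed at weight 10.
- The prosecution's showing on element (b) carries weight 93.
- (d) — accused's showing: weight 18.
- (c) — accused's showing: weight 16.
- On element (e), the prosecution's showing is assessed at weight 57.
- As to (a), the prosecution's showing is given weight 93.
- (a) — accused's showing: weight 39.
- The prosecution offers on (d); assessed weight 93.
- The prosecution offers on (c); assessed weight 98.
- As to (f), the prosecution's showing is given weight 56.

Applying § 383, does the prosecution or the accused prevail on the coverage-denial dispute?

prosecution

— Issue I —
At Stage I.1 the prosecution must meet a preponderance (weight exceeds 48): on (a) the weight is 93 less the opposing 39 gives net 54, which does exceed 48, so (a) meets the standard.
  All elements met. The prosecution retains the burden for Stage I.2.
At Stage I.2 the prosecution must meet a clear and cogent showing (weight exceeds 78): on (b) the weight is 93 less the opposing 10 gives net 83, > 78, so (b) meets the standard.
  Stage I.2 carried; the final stage is satisfied.
All stages carried — the prosecution prevails on this issue.
— Issue II —
At Stage II.1 the prosecution must meet a clear and cogent showing (weight is at least 75): on (c) the weight is 98 less the opposing 16 gives net 82, ≥ 75, so (c) meets the standard; on (d) the weight is 93 less the opposing 18 gives net 75, which does reach 75, so (d) meets the standard.
  All elements met. The prosecution retains the burden for Stage II.2.
At Stage II.2 the prosecution must meet a preponderance (weight is at least 54): on (e) the weight is 57, which does reach 54, so (e) meets the standard; on (f) the weight is 56, ≥ 54, so (f) meets the standard.
  The prosecution carries the last stage.
All stages carried — the prosecution prevails on this issue.
Per-issue: Issue I → prosecution; Issue II → prosecution. The prosecution must prevail on every issue; overall, the prosecution prevails.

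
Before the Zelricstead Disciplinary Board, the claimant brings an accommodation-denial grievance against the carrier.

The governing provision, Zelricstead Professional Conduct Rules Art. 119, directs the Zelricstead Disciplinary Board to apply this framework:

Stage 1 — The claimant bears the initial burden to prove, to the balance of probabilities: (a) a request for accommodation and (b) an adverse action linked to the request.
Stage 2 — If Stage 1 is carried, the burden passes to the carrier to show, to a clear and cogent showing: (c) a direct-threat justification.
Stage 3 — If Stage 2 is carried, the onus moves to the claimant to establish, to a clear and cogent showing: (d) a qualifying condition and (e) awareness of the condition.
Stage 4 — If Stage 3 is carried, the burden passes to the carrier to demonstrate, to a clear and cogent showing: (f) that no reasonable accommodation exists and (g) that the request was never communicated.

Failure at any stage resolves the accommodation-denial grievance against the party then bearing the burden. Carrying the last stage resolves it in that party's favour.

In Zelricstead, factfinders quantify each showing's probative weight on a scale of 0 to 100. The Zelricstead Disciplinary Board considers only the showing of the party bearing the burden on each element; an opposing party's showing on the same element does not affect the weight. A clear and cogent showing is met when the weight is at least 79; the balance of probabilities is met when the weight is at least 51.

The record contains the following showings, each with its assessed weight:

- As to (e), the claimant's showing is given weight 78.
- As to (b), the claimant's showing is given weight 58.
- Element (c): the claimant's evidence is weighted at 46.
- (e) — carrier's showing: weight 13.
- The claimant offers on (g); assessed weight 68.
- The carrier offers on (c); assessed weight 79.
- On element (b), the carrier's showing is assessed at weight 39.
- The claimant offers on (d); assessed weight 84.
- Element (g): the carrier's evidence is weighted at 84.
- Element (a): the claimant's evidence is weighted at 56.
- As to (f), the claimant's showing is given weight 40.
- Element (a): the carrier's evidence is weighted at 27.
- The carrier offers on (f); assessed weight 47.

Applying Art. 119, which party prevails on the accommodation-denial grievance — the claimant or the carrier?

At Stage 1 the claimant must meet the balance of probabilities (weight is at least 51): on (a) the weight is 56 (the carrier's 27 is given no effect), ≥ 51, so (a) meets the standard; on (b) the weight is 58 (the carrier's 39 is given no effect), ≥ 51, so (b) meets the standard.
  The claimant carries Stage 1; the carrier now bears the burden.
At Stage 2 the carrier must meet a clear and cogent showing (weight is at least 79): on (c) the weight is 79 (the claimant's 46 is given no effect), ≥ 79, so (c) meets the standard.
  Stage 2 carried; the burden shifts to the claimant.
At Stage 3 the claimant must meet a clear and cogent showing (weight is at least 79): on (d) the weight is 84, which does reach 79, so (d) meets the standard; on (e) the weight is 78 (the carrier's 13 is given no effect), < 79, so (e) does not meet the standard.
  The claimant does not carry Stage 3.
The carrier prevails.

carrier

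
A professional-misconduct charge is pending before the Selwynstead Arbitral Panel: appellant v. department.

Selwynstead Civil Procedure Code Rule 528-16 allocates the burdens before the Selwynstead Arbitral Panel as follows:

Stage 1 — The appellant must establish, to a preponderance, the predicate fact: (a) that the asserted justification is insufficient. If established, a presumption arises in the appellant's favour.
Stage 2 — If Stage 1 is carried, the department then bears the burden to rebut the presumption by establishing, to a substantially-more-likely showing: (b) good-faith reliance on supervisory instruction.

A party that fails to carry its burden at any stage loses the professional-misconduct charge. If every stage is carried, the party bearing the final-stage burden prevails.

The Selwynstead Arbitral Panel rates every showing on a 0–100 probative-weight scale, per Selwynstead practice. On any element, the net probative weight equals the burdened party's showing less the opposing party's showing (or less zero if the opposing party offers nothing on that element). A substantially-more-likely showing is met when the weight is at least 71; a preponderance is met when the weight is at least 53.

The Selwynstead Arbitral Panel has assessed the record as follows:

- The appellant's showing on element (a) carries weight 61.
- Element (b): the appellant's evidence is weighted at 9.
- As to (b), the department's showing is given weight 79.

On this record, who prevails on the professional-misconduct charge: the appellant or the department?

Stage 1 — burden on appellant; standard: a preponderance (weight is at least 53).
    (a): 61 ≥ 53 [met]
  The appellant carries Stage 1; the department now bears the burden.
Stage 2 — burden on department; standard: a substantially-more-likely showing (weight is at least 71).
    (b): 79 − 9 = 70 < 71 [not met]
  Not every element is met, so the department fails to carry Stage 2.
The appellant prevails.

appellant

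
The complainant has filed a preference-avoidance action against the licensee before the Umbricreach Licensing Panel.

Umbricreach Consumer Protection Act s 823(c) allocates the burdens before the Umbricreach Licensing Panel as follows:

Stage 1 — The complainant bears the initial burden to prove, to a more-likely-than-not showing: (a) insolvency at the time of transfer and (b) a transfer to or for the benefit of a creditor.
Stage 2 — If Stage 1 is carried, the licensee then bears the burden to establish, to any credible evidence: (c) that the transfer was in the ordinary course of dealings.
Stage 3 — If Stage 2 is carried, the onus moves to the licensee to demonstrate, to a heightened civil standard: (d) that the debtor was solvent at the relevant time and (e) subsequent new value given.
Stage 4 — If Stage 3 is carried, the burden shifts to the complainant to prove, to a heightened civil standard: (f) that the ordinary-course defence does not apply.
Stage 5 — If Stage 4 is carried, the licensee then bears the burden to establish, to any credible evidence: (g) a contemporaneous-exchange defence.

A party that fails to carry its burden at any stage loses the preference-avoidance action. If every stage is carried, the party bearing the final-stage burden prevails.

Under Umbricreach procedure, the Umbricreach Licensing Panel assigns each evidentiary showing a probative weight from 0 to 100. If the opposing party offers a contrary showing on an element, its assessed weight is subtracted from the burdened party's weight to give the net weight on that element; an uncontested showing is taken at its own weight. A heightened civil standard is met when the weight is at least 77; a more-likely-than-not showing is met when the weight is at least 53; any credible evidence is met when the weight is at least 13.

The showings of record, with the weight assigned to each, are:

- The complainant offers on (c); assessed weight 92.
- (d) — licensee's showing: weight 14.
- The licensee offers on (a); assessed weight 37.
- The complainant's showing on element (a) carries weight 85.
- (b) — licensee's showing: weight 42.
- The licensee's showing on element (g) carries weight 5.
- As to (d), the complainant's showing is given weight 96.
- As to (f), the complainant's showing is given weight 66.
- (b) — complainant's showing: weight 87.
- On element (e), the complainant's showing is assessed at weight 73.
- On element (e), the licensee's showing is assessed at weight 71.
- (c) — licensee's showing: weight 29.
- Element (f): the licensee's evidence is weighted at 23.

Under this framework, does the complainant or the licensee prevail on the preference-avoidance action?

At Stage 1 the complainant must meet a more-likely-than-not showing (weight is at least 53): on (a) the weight is 85 less the opposing 37 gives net 48, which does not reach 53, so (a) does not meet the standard; on (b) the weight is 87 less the opposing 42 gives net 45, < 53, so (b) does not meet the standard.
  Not every element is met, so the complainant fails to carry Stage 1.
The licensee prevails.

licensee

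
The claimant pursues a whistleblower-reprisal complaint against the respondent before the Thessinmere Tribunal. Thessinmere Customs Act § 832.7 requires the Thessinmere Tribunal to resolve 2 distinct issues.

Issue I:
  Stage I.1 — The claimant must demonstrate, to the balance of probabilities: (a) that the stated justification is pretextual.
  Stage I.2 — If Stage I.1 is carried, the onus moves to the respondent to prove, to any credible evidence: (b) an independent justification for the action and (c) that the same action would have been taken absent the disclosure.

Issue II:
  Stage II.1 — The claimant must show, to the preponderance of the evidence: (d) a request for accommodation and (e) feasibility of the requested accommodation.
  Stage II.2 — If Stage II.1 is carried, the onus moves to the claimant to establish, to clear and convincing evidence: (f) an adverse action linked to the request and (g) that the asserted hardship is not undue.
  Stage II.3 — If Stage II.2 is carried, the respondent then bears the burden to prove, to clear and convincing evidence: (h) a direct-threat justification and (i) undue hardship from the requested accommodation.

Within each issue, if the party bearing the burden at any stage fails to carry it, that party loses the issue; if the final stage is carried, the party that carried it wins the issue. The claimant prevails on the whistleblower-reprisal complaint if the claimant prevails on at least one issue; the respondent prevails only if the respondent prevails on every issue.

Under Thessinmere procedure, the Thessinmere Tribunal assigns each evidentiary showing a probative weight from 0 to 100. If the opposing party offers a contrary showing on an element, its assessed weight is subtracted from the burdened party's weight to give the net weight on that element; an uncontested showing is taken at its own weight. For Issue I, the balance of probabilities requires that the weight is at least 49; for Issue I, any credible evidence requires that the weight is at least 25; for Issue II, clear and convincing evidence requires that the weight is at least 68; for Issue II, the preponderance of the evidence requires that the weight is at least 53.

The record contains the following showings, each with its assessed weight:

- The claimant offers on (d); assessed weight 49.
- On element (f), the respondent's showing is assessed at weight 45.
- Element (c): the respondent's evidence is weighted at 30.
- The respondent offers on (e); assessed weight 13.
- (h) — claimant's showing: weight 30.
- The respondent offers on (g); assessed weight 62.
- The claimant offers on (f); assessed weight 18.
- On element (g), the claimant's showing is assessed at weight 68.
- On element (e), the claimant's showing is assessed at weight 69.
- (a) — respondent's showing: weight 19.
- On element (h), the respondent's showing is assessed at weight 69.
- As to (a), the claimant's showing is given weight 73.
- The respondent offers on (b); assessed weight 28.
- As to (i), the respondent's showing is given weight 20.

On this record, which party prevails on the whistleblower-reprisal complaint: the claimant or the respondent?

— Issue I —
At Stage I.1 the claimant must meet the balance of probabilities (weight is at least 49): on (a) the weight is 73 less the opposing 19 gives net 54, which does reach 49, so (a) meets the standard.
  The claimant carries Stage I.1; the respondent now bears the burden.
At Stage I.2 the respondent must meet any credible evidence (weight is at least 25): on (b) the weight is 28, which does reach 25, so (b) meets the standard; on (c) the weight is 30, ≥ 25, so (c) meets the standard.
  The respondent carries the last stage.
All stages carried — the respondent prevails on this issue.
— Issue II —
At Stage II.1 the claimant must meet the preponderance of the evidence (weight is at least 53): on (d) the weight is 49, < 53, so (d) does not meet the standard; on (e) the weight is 69 less the opposing 13 gives net 56, ≥ 53, so (e) meets the standard.
  Stage II.1 not carried; the claimant fails its burden.
So the respondent prevails on this issue.
Per-issue: Issue I → respondent; Issue II → respondent. The claimant must prevail on at least one issue; overall, the respondent prevails.

respondent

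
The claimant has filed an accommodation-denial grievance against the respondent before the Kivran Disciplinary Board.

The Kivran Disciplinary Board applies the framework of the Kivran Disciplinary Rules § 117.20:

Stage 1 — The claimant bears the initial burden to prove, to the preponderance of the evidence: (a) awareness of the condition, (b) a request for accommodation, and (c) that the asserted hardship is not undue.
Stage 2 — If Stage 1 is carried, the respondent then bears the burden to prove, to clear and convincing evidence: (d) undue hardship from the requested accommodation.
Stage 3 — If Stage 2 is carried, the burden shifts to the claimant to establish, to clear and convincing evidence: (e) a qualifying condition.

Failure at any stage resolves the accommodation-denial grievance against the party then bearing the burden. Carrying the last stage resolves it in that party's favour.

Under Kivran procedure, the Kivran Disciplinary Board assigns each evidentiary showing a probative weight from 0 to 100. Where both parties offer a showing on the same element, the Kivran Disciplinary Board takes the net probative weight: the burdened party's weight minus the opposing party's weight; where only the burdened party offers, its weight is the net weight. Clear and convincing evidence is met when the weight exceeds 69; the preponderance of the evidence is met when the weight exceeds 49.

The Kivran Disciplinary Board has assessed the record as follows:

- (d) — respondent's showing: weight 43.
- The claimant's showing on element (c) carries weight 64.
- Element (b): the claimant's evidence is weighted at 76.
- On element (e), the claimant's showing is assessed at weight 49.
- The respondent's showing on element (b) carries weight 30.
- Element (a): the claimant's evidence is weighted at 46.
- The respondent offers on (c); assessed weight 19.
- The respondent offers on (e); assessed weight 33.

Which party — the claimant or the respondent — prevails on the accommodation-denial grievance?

Stage 1 — burden on claimant; standard: the preponderance of the evidence (weight exceeds 49).
    (a): 46 ≤ 49 [not met]
    (b): 76 − 30 = 46 ≤ 49 [not met]
    (c): 64 − 19 = 45 ≤ 49 [not met]
  The claimant does not carry Stage 1.
The analysis ends at Stage 1; the respondent prevails.

respondent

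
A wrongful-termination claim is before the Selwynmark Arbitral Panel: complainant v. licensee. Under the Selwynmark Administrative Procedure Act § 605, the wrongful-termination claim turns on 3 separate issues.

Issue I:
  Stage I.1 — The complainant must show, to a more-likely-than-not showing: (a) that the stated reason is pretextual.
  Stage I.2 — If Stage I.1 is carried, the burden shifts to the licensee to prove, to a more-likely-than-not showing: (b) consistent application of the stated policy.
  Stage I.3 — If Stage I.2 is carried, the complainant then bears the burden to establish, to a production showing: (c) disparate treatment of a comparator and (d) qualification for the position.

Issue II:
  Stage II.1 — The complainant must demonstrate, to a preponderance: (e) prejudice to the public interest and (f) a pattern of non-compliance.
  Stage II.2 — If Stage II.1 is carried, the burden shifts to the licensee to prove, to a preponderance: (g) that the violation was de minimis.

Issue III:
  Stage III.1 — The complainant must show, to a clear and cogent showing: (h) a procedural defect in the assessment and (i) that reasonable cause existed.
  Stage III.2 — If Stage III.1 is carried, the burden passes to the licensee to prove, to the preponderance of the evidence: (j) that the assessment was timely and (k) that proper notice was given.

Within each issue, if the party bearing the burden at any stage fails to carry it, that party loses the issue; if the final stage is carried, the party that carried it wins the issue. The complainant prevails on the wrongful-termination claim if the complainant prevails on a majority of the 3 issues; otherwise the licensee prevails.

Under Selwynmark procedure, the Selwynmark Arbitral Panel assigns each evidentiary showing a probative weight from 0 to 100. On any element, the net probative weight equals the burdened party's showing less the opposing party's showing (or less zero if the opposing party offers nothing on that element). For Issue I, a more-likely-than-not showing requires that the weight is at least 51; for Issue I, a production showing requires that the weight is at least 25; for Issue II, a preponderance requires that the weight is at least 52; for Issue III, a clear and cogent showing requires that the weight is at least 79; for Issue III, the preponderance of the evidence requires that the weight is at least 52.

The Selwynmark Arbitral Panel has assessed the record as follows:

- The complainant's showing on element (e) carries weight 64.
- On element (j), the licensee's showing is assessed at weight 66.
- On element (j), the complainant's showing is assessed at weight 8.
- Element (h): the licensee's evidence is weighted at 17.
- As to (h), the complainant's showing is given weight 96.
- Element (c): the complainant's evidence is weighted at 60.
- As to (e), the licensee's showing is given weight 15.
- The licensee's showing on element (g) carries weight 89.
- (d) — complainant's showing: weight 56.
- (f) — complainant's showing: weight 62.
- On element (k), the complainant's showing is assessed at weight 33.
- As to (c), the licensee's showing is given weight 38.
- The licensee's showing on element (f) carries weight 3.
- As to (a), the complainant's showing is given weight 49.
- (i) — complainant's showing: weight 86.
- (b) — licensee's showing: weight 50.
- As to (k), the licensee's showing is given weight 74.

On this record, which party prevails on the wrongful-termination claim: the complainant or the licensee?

— Issue I —
Stage I.1 (complainant, a more-likely-than-not showing, weight is at least 51): (a) 49 < 51 — fails.
  Not every element is met, so the complainant fails to carry Stage I.1.
So the licensee prevails on this issue.
— Issue II —
Stage II.1 — burden on complainant; standard: a preponderance (weight is at least 52).
    (e): 64 − 15 = 49 < 52 [not met]
    (f): 62 − 3 = 59 ≥ 52 [met]
  The complainant does not carry Stage II.1.
The analysis ends at Stage II.1; the licensee prevails on this issue.
— Issue III —
Stage III.1 — burden on complainant; standard: a clear and cogent showing (weight is at least 79).
    (h): 96 − 17 = 79 ≥ 79 [met]
    (i): 86 ≥ 79 [met]
  Stage III.1 is satisfied; the onus moves to the licensee.
Stage III.2 — burden on licensee; standard: the preponderance of the evidence (weight is at least 52).
    (j): 66 − 8 = 58 ≥ 52 [met]
    (k): 74 − 33 = 41 < 52 [not met]
  The licensee does not carry Stage III.2.
The complainant prevails on this issue.
Per-issue: Issue I → licensee; Issue II → licensee; Issue III → complainant. The complainant must prevail on a majority of issues; overall, the licensee prevails.

licensee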